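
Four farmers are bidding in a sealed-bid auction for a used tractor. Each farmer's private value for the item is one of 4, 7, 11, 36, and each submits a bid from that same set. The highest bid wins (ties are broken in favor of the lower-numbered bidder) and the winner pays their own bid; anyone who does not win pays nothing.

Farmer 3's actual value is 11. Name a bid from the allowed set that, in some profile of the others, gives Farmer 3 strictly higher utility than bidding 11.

7

Suppose Farmer 1 bids 4, Farmer 2 bids 4 and Farmer 4 bids 4.
Bid 11: wins, pays 11, utility 11 - 11 = 0.
Bid 7: wins, pays 7, utility 11 - 7 = 4.
So bidding 7 beats truth here (4 > 0).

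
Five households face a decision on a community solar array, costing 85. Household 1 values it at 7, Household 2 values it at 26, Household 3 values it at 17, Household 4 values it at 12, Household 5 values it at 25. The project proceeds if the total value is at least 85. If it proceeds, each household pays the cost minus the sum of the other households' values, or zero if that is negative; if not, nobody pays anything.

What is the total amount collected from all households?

Total value 87 ≥ cost 85, so it is built.
Household 1: others sum to 80; max(0, 85 - 80) = 5.
Household 2: others sum to 61; max(0, 85 - 61) = 24.
Household 3: others sum to 70; max(0, 85 - 70) = 15.
Household 4: others sum to 75; max(0, 85 - 75) = 10.
Household 5: others sum to 62; max(0, 85 - 62) = 23.
Total collected = 5 + 24 + 15 + 10 + 23 = 77.

77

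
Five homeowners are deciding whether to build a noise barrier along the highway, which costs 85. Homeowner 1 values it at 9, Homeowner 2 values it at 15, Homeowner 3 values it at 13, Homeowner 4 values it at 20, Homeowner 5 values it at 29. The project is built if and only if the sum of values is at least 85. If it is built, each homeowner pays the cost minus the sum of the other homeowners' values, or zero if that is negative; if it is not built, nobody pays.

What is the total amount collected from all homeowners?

81

Total value 86 ≥ cost 85, so it is built.
Homeowner 1: others sum to 77; max(0, 85 - 77) = 8.
Homeowner 2: others sum to 71; max(0, 85 - 71) = 14.
Homeowner 3: others sum to 73; max(0, 85 - 73) = 12.
Homeowner 4: others sum to 66; max(0, 85 - 66) = 19.
Homeowner 5: others sum to 57; max(0, 85 - 57) = 28.
Total collected = 8 + 14 + 12 + 19 + 28 = 81.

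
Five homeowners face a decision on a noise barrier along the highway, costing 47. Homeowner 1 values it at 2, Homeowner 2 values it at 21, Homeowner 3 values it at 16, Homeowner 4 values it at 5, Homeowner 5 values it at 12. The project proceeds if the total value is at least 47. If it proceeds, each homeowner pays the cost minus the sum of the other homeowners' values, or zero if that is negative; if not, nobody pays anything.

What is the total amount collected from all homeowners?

Total value 56 ≥ cost 47, so it is built.
Homeowner 1: others sum to 54; max(0, 47 - 54) = 0.
Homeowner 2: others sum to 35; max(0, 47 - 35) = 12.
Homeowner 3: others sum to 40; max(0, 47 - 40) = 7.
Homeowner 4: others sum to 51; max(0, 47 - 51) = 0.
Homeowner 5: others sum to 44; max(0, 47 - 44) = 3.
Total collected = 0 + 12 + 7 + 0 + 3 = 22.

22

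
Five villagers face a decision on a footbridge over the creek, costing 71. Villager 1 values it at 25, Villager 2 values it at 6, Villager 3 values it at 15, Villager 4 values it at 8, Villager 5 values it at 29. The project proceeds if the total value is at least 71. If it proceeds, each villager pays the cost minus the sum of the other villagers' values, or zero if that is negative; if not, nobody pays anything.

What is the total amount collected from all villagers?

Total value 83 ≥ cost 71, so it is built.
Villager 1: others sum to 58; max(0, 71 - 58) = 13.
Villager 2: others sum to 77; max(0, 71 - 77) = 0.
Villager 3: others sum to 68; max(0, 71 - 68) = 3.
Villager 4: others sum to 75; max(0, 71 - 75) = 0.
Villager 5: others sum to 54; max(0, 71 - 54) = 17.
Total collected = 13 + 0 + 3 + 0 + 17 = 33.

33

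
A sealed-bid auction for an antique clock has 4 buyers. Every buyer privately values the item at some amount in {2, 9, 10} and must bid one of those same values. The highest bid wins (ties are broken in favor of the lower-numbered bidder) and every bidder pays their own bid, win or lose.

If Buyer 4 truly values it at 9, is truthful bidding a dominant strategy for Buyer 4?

Consider the case where Buyer 1 bids 2, Buyer 2 bids 2 and Buyer 3 bids 9.
Truthful bid 9: loses but pays 9, utility -9.
Bid 2 instead: loses but pays 2, utility -2.
Since -2 > -9, bidding 2 is strictly better here, so truthful bidding is not dominant.

No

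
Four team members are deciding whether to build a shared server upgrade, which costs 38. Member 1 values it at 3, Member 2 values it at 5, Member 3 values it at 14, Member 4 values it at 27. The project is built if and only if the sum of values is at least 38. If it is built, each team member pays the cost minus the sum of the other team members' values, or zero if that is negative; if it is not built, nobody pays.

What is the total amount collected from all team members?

Total value 49 ≥ cost 38, so it is built.
Member 1: others sum to 46; max(0, 38 - 46) = 0.
Member 2: others sum to 44; max(0, 38 - 44) = 0.
Member 3: others sum to 35; max(0, 38 - 35) = 3.
Member 4: others sum to 22; max(0, 38 - 22) = 16.
Total collected = 0 + 0 + 3 + 16 = 19.

19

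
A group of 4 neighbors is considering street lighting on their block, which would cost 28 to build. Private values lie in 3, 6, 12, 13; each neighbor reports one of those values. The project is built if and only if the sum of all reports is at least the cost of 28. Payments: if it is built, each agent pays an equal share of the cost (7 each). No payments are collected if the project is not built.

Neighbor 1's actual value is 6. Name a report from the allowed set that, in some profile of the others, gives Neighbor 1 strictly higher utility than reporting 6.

Suppose Neighbor 2 reports 3, Neighbor 3 reports 6 and Neighbor 4 reports 13.
Report 6: project built, pays 7, utility 6 - 7 = -1.
Report 3: project not built, utility 0.
So reporting 3 beats truth here (0 > -1).

3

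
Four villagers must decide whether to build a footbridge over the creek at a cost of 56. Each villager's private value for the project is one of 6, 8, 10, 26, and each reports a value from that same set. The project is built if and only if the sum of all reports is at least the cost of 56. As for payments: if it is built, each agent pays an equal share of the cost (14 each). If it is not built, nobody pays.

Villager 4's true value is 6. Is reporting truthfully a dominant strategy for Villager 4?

Yes

Check each profile of the others' reports and compare truth against every alternative report.
Others report (6, 26, 26): truth gives -8, best alternative gives -8.
Others report (8, 26, 26): truth gives -8, best alternative gives -8.
Others report (10, 26, 26): truth gives -8, best alternative gives -8.
Others report (26, 6, 26): truth gives -8, best alternative gives -8.
Others report (26, 8, 26): truth gives -8, best alternative gives -8.
Others report (26, 10, 26): truth gives -8, best alternative gives -8.
(Remaining 58 profiles checked similarly; truth is weakly best in each.)
In every case the truthful report is at least as good as any alternative, so it is a dominant strategy.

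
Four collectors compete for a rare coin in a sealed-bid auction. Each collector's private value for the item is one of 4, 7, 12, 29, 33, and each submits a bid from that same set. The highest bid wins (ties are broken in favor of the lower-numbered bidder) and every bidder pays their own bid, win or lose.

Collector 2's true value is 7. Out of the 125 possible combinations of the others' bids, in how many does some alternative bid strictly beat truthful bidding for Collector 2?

121

Others bid (4, 4, 12): truth gives -7; bid 4 gives -4 > -7. Violating.
Others bid (4, 4, 29): truth gives -7; bid 4 gives -4 > -7. Violating.
Others bid (4, 4, 33): truth gives -7; bid 4 gives -4 > -7. Violating.
Others bid (4, 7, 12): truth gives -7; bid 4 gives -4 > -7. Violating.
Others bid (4, 4, 4): truth gives 0; no alternative beats it.
Others bid (4, 4, 7): truth gives 0; no alternative beats it.
(Checking all 125 profiles: 121 have a profitable deviation, 4 do not.)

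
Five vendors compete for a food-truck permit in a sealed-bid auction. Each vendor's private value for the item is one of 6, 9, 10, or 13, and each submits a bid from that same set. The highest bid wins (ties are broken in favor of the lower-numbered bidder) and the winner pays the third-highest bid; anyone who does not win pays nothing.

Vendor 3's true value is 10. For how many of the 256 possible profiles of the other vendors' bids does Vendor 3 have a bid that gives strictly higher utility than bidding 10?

32

Others bid (6, 6, 6, 13): truth gives 0; bid 13 gives 4 > 0. Violating.
Others bid (6, 6, 9, 13): truth gives 0; bid 13 gives 1 > 0. Violating.
Others bid (6, 6, 13, 6): truth gives 0; bid 13 gives 4 > 0. Violating.
Others bid (6, 6, 13, 9): truth gives 0; bid 13 gives 1 > 0. Violating.
Others bid (6, 6, 6, 6): truth gives 4; no alternative beats it.
Others bid (6, 6, 6, 9): truth gives 4; no alternative beats it.
(Checking all 256 profiles: 32 have a profitable deviation, 224 do not.)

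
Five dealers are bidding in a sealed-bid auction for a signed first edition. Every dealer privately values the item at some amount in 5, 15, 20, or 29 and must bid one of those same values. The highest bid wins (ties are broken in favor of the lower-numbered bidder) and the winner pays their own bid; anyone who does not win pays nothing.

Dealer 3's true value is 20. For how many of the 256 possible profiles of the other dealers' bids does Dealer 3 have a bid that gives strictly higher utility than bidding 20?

4

Others bid (5, 5, 5, 5): truth gives 0; bid 15 gives 5 > 0. Violating.
Others bid (5, 5, 5, 15): truth gives 0; bid 15 gives 5 > 0. Violating.
Others bid (5, 5, 15, 5): truth gives 0; bid 15 gives 5 > 0. Violating.
Others bid (5, 5, 15, 15): truth gives 0; bid 15 gives 5 > 0. Violating.
Others bid (5, 5, 5, 20): truth gives 0; no alternative beats it.
Others bid (5, 5, 5, 29): truth gives 0; no alternative beats it.
(Checking all 256 profiles: 4 have a profitable deviation, 252 do not.)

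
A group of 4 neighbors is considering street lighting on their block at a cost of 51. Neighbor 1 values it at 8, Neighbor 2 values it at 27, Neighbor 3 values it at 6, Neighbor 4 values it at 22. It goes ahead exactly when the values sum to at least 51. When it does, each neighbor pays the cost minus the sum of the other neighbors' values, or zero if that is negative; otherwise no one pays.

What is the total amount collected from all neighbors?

Total value 63 ≥ cost 51, so it is built.
Neighbor 1: others sum to 55; max(0, 51 - 55) = 0.
Neighbor 2: others sum to 36; max(0, 51 - 36) = 15.
Neighbor 3: others sum to 57; max(0, 51 - 57) = 0.
Neighbor 4: others sum to 41; max(0, 51 - 41) = 10.
Total collected = 0 + 15 + 0 + 10 = 25.

25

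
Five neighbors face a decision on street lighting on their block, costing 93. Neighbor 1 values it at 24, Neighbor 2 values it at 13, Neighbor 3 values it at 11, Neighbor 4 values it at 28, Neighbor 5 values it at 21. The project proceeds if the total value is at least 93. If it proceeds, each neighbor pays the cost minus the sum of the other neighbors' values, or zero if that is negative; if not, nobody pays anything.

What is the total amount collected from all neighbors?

Total value 97 ≥ cost 93, so it is built.
Neighbor 1: others sum to 73; max(0, 93 - 73) = 20.
Neighbor 2: others sum to 84; max(0, 93 - 84) = 9.
Neighbor 3: others sum to 86; max(0, 93 - 86) = 7.
Neighbor 4: others sum to 69; max(0, 93 - 69) = 24.
Neighbor 5: others sum to 76; max(0, 93 - 76) = 17.
Total collected = 20 + 9 + 7 + 24 + 17 = 77.

77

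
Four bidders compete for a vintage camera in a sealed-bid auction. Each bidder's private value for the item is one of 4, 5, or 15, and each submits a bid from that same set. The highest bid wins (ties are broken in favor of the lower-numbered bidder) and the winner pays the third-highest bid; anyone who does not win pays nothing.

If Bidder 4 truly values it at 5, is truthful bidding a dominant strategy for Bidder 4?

No

Consider the case where Bidder 1 bids 4, Bidder 2 bids 4 and Bidder 3 bids 5.
Truthful bid 5: loses, pays 0, utility 0.
Bid 15 instead: wins, pays 4, utility 5 - 4 = 1.
Since 1 > 0, bidding 15 is strictly better here, so truthful bidding is not dominant.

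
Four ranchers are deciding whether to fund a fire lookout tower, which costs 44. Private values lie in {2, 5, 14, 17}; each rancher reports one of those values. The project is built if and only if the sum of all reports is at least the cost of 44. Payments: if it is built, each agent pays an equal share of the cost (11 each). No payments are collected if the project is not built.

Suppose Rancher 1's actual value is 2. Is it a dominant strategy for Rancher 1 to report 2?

Check each profile of the others' reports and compare truth against every alternative report.
Others report (5, 17, 17): truth gives 0, best alternative gives -9.
Others report (17, 5, 17): truth gives 0, best alternative gives -9.
Others report (17, 17, 5): truth gives 0, best alternative gives -9.
Others report (14, 14, 14): truth gives -9, best alternative gives -9.
Others report (14, 14, 17): truth gives -9, best alternative gives -9.
Others report (14, 17, 14): truth gives -9, best alternative gives -9.
(Remaining 58 profiles checked similarly; truth is weakly best in each.)
In every case the truthful report is at least as good as any alternative, so it is a dominant strategy.

Yes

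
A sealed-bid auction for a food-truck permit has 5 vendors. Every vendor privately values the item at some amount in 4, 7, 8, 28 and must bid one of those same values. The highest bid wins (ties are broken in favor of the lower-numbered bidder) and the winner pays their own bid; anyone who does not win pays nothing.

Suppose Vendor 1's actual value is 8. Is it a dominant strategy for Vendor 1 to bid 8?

No

Consider the case where Vendor 2 bids 4, Vendor 3 bids 4, Vendor 4 bids 4 and Vendor 5 bids 4.
Truthful bid 8: wins, pays 8, utility 8 - 8 = 0.
Bid 4 instead: wins, pays 4, utility 8 - 4 = 4.
Since 4 > 0, bidding 4 is strictly better here, so truthful bidding is not dominant.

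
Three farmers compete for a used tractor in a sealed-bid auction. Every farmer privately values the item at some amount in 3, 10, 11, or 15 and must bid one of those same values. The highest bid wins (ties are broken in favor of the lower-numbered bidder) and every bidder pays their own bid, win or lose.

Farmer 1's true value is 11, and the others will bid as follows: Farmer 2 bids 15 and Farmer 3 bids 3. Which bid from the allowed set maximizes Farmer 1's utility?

Bid 3: loses but pays 3, utility -3.
Bid 10: loses but pays 10, utility -10.
Bid 11: loses but pays 11, utility -11.
Bid 15: wins, pays 15, utility 11 - 15 = -4.
The best choice is 3 with utility -3.

3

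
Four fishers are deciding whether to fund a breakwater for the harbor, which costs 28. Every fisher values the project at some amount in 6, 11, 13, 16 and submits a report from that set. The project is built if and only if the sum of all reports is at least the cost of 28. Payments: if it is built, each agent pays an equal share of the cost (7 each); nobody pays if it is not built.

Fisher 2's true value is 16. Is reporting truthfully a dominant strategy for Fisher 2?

Yes

Check each profile of the others' reports and compare truth against every alternative report.
Others report (6, 6, 6): truth gives 9, best alternative gives 9.
Others report (6, 6, 11): truth gives 9, best alternative gives 9.
Others report (6, 6, 13): truth gives 9, best alternative gives 9.
Others report (6, 6, 16): truth gives 9, best alternative gives 9.
Others report (6, 11, 6): truth gives 9, best alternative gives 9.
Others report (6, 11, 11): truth gives 9, best alternative gives 9.
(Remaining 58 profiles checked similarly; truth is weakly best in each.)
In every case the truthful report is at least as good as any alternative, so it is a dominant strategy.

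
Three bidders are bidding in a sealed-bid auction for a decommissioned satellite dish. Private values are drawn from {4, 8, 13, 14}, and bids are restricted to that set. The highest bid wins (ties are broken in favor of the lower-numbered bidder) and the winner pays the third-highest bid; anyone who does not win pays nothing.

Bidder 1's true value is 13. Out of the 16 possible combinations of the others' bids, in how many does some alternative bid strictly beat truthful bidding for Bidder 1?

Others bid (4, 14): truth gives 0; bid 14 gives 9 > 0. Violating.
Others bid (8, 14): truth gives 0; bid 14 gives 5 > 0. Violating.
Others bid (14, 4): truth gives 0; bid 14 gives 9 > 0. Violating.
Others bid (14, 8): truth gives 0; bid 14 gives 5 > 0. Violating.
Others bid (4, 4): truth gives 9; no alternative beats it.
Others bid (4, 8): truth gives 9; no alternative beats it.
(Checking all 16 profiles: 4 have a profitable deviation, 12 do not.)

4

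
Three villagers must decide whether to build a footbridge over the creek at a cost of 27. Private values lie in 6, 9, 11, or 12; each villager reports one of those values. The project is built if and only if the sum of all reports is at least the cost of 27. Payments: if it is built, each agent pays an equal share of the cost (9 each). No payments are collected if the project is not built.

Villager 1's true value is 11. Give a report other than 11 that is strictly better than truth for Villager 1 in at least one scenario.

12

Suppose Villager 2 reports 6 and Villager 3 reports 9.
Report 11: project not built, utility 0.
Report 12: project built, pays 9, utility 11 - 9 = 2.
So reporting 12 beats truth here (2 > 0).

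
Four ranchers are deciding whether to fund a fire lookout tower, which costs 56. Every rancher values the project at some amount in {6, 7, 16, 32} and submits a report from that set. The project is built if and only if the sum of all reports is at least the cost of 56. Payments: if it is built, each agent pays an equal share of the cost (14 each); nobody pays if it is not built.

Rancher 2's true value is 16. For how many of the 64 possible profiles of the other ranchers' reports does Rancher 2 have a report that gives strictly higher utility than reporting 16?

18

Others report (6, 6, 16): truth gives 0; report 32 gives 2 > 0. Violating.
Others report (6, 7, 16): truth gives 0; report 32 gives 2 > 0. Violating.
Others report (6, 16, 6): truth gives 0; report 32 gives 2 > 0. Violating.
Others report (6, 16, 7): truth gives 0; report 32 gives 2 > 0. Violating.
Others report (6, 6, 6): truth gives 0; no alternative beats it.
Others report (6, 6, 7): truth gives 0; no alternative beats it.
(Checking all 64 profiles: 18 have a profitable deviation, 46 do not.)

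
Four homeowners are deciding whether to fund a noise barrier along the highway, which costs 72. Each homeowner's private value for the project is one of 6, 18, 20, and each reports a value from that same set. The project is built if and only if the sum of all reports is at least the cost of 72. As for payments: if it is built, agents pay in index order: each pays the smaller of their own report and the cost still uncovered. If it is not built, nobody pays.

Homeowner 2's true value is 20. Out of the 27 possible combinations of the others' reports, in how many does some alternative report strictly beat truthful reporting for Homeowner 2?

Others report (18, 18, 18): truth gives 0; report 18 gives 2 > 0. Violating.
Others report (18, 18, 20): truth gives 0; report 18 gives 2 > 0. Violating.
Others report (18, 20, 18): truth gives 0; report 18 gives 2 > 0. Violating.
Others report (18, 20, 20): truth gives 0; report 18 gives 2 > 0. Violating.
Others report (6, 6, 6): truth gives 0; no alternative beats it.
Others report (6, 6, 18): truth gives 0; no alternative beats it.
(Checking all 27 profiles: 8 have a profitable deviation, 19 do not.)

8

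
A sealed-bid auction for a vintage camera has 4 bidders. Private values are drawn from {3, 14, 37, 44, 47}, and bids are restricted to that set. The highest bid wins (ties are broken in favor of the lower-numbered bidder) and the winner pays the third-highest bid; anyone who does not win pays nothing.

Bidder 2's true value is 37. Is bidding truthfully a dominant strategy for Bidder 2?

No

Consider the case where Bidder 1 bids 3, Bidder 3 bids 3 and Bidder 4 bids 44.
Truthful bid 37: loses, pays 0, utility 0.
Bid 44 instead: wins, pays 3, utility 37 - 3 = 34.
Since 34 > 0, bidding 44 is strictly better here, so truthful bidding is not dominant.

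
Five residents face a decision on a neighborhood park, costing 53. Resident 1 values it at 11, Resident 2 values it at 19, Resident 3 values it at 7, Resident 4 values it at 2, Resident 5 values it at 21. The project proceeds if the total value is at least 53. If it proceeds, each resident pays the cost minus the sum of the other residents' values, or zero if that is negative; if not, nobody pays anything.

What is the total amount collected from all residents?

30

Total value 60 ≥ cost 53, so it is built.
Resident 1: others sum to 49; max(0, 53 - 49) = 4.
Resident 2: others sum to 41; max(0, 53 - 41) = 12.
Resident 3: others sum to 53; max(0, 53 - 53) = 0.
Resident 4: others sum to 58; max(0, 53 - 58) = 0.
Resident 5: others sum to 39; max(0, 53 - 39) = 14.
Total collected = 4 + 12 + 0 + 0 + 14 = 30.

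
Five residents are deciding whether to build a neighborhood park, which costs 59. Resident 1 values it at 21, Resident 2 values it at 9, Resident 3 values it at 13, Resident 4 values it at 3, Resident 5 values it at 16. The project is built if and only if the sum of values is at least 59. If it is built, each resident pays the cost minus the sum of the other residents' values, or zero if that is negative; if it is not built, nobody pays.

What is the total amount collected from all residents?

47

Total value 62 ≥ cost 59, so it is built.
Resident 1: others sum to 41; max(0, 59 - 41) = 18.
Resident 2: others sum to 53; max(0, 59 - 53) = 6.
Resident 3: others sum to 49; max(0, 59 - 49) = 10.
Resident 4: others sum to 59; max(0, 59 - 59) = 0.
Resident 5: others sum to 46; max(0, 59 - 46) = 13.
Total collected = 18 + 6 + 10 + 0 + 13 = 47.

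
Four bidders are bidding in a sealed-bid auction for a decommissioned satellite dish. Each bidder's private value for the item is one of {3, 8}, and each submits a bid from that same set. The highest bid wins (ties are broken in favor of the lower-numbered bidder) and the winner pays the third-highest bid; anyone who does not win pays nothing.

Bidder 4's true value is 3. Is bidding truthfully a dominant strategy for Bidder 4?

Yes

Check each profile of the others' bids and compare truth against every alternative bid.
Others bid (3, 3, 3): truth gives 0, best alternative gives 0.
Others bid (3, 3, 8): truth gives 0, best alternative gives 0.
Others bid (3, 8, 3): truth gives 0, best alternative gives 0.
Others bid (3, 8, 8): truth gives 0, best alternative gives 0.
Others bid (8, 3, 3): truth gives 0, best alternative gives 0.
Others bid (8, 3, 8): truth gives 0, best alternative gives 0.
(Remaining 2 profiles checked similarly; truth is weakly best in each.)
In every case the truthful bid is at least as good as any alternative, so it is a dominant strategy.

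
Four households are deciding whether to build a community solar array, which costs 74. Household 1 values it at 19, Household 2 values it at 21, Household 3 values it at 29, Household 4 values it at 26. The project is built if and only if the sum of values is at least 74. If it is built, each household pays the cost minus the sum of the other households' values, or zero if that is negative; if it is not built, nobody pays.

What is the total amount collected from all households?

Total value 95 ≥ cost 74, so it is built.
Household 1: others sum to 76; max(0, 74 - 76) = 0.
Household 2: others sum to 74; max(0, 74 - 74) = 0.
Household 3: others sum to 66; max(0, 74 - 66) = 8.
Household 4: others sum to 69; max(0, 74 - 69) = 5.
Total collected = 0 + 0 + 8 + 5 = 13.

13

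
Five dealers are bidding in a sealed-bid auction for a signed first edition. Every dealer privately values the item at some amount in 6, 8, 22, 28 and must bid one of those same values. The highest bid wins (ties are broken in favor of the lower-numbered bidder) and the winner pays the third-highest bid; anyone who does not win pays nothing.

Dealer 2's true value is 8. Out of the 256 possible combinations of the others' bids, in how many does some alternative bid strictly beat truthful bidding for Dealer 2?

Others bid (6, 6, 6, 22): truth gives 0; bid 22 gives 2 > 0. Violating.
Others bid (6, 6, 6, 28): truth gives 0; bid 28 gives 2 > 0. Violating.
Others bid (6, 6, 22, 6): truth gives 0; bid 22 gives 2 > 0. Violating.
Others bid (6, 6, 28, 6): truth gives 0; bid 28 gives 2 > 0. Violating.
Others bid (6, 6, 6, 6): truth gives 2; no alternative beats it.
Others bid (6, 6, 6, 8): truth gives 2; no alternative beats it.
(Checking all 256 profiles: 8 have a profitable deviation, 248 do not.)

8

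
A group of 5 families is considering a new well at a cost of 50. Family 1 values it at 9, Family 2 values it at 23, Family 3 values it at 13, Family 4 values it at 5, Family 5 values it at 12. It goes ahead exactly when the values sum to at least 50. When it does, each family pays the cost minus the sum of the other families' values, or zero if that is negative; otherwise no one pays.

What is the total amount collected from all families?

Total value 62 ≥ cost 50, so it is built.
Family 1: others sum to 53; max(0, 50 - 53) = 0.
Family 2: others sum to 39; max(0, 50 - 39) = 11.
Family 3: others sum to 49; max(0, 50 - 49) = 1.
Family 4: others sum to 57; max(0, 50 - 57) = 0.
Family 5: others sum to 50; max(0, 50 - 50) = 0.
Total collected = 0 + 11 + 1 + 0 + 0 = 12.

12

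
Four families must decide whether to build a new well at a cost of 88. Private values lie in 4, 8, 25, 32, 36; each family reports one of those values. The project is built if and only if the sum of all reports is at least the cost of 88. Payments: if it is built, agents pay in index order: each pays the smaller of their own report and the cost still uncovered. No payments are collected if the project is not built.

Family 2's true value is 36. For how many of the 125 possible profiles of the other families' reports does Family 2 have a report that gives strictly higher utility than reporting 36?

78

Others report (4, 25, 32): truth gives 0; report 32 gives 4 > 0. Violating.
Others report (4, 25, 36): truth gives 0; report 25 gives 11 > 0. Violating.
Others report (4, 32, 25): truth gives 0; report 32 gives 4 > 0. Violating.
Others report (4, 32, 32): truth gives 0; report 25 gives 11 > 0. Violating.
Others report (4, 4, 4): truth gives 0; no alternative beats it.
Others report (4, 4, 8): truth gives 0; no alternative beats it.
(Checking all 125 profiles: 78 have a profitable deviation, 47 do not.)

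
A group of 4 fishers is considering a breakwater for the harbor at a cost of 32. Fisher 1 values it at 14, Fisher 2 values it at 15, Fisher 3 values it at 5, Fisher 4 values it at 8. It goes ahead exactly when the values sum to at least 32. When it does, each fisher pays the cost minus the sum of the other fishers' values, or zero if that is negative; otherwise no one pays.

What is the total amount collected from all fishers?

Total value 42 ≥ cost 32, so it is built.
Fisher 1: others sum to 28; max(0, 32 - 28) = 4.
Fisher 2: others sum to 27; max(0, 32 - 27) = 5.
Fisher 3: others sum to 37; max(0, 32 - 37) = 0.
Fisher 4: others sum to 34; max(0, 32 - 34) = 0.
Total collected = 4 + 5 + 0 + 0 = 9.

9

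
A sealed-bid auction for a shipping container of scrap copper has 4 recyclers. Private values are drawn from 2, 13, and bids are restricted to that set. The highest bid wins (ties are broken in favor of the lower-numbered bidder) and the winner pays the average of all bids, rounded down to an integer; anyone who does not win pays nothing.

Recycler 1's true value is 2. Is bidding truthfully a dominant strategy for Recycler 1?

Check each profile of the others' bids and compare truth against every alternative bid.
Others bid (13, 13, 13): truth gives 0, best alternative gives -11.
Others bid (2, 13, 13): truth gives 0, best alternative gives -8.
Others bid (13, 2, 13): truth gives 0, best alternative gives -8.
Others bid (13, 13, 2): truth gives 0, best alternative gives -8.
Others bid (2, 2, 13): truth gives 0, best alternative gives -5.
Others bid (2, 13, 2): truth gives 0, best alternative gives -5.
(Remaining 2 profiles checked similarly; truth is weakly best in each.)
In every case the truthful bid is at least as good as any alternative, so it is a dominant strategy.

Yes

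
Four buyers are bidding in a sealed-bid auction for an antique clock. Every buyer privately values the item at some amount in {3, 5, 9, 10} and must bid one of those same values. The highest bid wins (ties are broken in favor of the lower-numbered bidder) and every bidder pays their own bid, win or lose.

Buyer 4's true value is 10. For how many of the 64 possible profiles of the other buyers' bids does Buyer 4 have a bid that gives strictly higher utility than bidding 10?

45

Others bid (3, 3, 3): truth gives 0; bid 5 gives 5 > 0. Violating.
Others bid (3, 3, 5): truth gives 0; bid 9 gives 1 > 0. Violating.
Others bid (3, 3, 10): truth gives -10; bid 3 gives -3 > -10. Violating.
Others bid (3, 5, 3): truth gives 0; bid 9 gives 1 > 0. Violating.
Others bid (3, 3, 9): truth gives 0; no alternative beats it.
Others bid (3, 5, 9): truth gives 0; no alternative beats it.
(Checking all 64 profiles: 45 have a profitable deviation, 19 do not.)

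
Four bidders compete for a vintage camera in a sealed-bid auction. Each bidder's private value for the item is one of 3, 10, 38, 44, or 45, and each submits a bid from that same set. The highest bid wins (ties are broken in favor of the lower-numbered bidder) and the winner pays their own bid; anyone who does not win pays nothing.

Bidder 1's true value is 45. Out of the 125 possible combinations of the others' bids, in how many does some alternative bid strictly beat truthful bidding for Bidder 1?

64

Others bid (3, 3, 3): truth gives 0; bid 3 gives 42 > 0. Violating.
Others bid (3, 3, 10): truth gives 0; bid 10 gives 35 > 0. Violating.
Others bid (3, 3, 38): truth gives 0; bid 38 gives 7 > 0. Violating.
Others bid (3, 3, 44): truth gives 0; bid 44 gives 1 > 0. Violating.
Others bid (3, 3, 45): truth gives 0; no alternative beats it.
Others bid (3, 10, 45): truth gives 0; no alternative beats it.
(Checking all 125 profiles: 64 have a profitable deviation, 61 do not.)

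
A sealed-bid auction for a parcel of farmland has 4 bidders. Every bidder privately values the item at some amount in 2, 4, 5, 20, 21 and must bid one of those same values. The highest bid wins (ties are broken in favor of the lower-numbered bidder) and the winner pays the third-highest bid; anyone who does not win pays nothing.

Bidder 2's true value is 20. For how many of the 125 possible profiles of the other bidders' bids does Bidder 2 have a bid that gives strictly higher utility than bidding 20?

Others bid (2, 2, 21): truth gives 0; bid 21 gives 18 > 0. Violating.
Others bid (2, 4, 21): truth gives 0; bid 21 gives 16 > 0. Violating.
Others bid (2, 5, 21): truth gives 0; bid 21 gives 15 > 0. Violating.
Others bid (2, 21, 2): truth gives 0; bid 21 gives 18 > 0. Violating.
Others bid (2, 2, 2): truth gives 18; no alternative beats it.
Others bid (2, 2, 4): truth gives 18; no alternative beats it.
(Checking all 125 profiles: 27 have a profitable deviation, 98 do not.)

27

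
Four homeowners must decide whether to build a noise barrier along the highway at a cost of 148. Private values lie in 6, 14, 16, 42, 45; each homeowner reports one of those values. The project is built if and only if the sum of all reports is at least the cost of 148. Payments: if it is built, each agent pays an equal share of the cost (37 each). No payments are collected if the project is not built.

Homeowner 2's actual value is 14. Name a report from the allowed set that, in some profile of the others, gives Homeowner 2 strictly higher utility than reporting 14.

Suppose Homeowner 1 reports 45, Homeowner 3 reports 45 and Homeowner 4 reports 45.
Report 14: project built, pays 37, utility 14 - 37 = -23.
Report 6: project not built, utility 0.
So reporting 6 beats truth here (0 > -23).

6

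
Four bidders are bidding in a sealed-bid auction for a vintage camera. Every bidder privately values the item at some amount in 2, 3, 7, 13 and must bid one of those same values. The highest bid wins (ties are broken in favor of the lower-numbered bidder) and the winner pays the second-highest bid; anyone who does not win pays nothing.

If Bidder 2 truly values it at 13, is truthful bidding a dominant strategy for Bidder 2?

Yes

Check each profile of the others' bids and compare truth against every alternative bid.
Others bid (7, 2, 2): truth gives 6, best alternative gives 0.
Others bid (7, 2, 3): truth gives 6, best alternative gives 0.
Others bid (7, 2, 7): truth gives 6, best alternative gives 0.
Others bid (7, 3, 2): truth gives 6, best alternative gives 0.
Others bid (7, 3, 3): truth gives 6, best alternative gives 0.
Others bid (7, 3, 7): truth gives 6, best alternative gives 0.
(Remaining 58 profiles checked similarly; truth is weakly best in each.)
In every case the truthful bid is at least as good as any alternative, so it is a dominant strategy.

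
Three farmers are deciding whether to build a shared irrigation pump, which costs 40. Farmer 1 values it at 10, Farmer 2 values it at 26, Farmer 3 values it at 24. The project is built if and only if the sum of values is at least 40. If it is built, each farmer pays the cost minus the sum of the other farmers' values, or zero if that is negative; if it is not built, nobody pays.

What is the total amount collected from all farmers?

10

Total value 60 ≥ cost 40, so it is built.
Farmer 1: others sum to 50; max(0, 40 - 50) = 0.
Farmer 2: others sum to 34; max(0, 40 - 34) = 6.
Farmer 3: others sum to 36; max(0, 40 - 36) = 4.
Total collected = 0 + 6 + 4 = 10.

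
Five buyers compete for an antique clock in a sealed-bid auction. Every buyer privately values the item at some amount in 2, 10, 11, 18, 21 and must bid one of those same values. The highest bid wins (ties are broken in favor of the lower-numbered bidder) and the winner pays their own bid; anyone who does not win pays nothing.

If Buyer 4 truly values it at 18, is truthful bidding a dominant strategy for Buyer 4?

No

Consider the case where Buyer 1 bids 2, Buyer 2 bids 2, Buyer 3 bids 2 and Buyer 5 bids 2.
Truthful bid 18: wins, pays 18, utility 18 - 18 = 0.
Bid 10 instead: wins, pays 10, utility 18 - 10 = 8.
Since 8 > 0, bidding 10 is strictly better here, so truthful bidding is not dominant.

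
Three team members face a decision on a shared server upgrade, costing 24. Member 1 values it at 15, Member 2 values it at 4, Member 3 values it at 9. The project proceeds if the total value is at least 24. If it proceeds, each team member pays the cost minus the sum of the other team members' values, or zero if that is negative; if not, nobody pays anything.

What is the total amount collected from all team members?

16

Total value 28 ≥ cost 24, so it is built.
Member 1: others sum to 13; max(0, 24 - 13) = 11.
Member 2: others sum to 24; max(0, 24 - 24) = 0.
Member 3: others sum to 19; max(0, 24 - 19) = 5.
Total collected = 11 + 0 + 5 = 16.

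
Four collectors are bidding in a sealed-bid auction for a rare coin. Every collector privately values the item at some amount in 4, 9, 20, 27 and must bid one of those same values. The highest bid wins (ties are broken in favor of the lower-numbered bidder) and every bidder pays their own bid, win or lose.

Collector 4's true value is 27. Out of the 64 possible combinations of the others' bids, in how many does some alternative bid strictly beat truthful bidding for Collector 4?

45

Others bid (4, 4, 4): truth gives 0; bid 9 gives 18 > 0. Violating.
Others bid (4, 4, 9): truth gives 0; bid 20 gives 7 > 0. Violating.
Others bid (4, 4, 27): truth gives -27; bid 4 gives -4 > -27. Violating.
Others bid (4, 9, 4): truth gives 0; bid 20 gives 7 > 0. Violating.
Others bid (4, 4, 20): truth gives 0; no alternative beats it.
Others bid (4, 9, 20): truth gives 0; no alternative beats it.
(Checking all 64 profiles: 45 have a profitable deviation, 19 do not.)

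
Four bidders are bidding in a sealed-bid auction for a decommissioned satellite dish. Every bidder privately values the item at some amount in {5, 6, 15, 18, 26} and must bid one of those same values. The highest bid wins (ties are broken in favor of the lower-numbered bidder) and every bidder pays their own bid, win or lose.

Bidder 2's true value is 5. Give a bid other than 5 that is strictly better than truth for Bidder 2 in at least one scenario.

Suppose Bidder 1 bids 5, Bidder 3 bids 5 and Bidder 4 bids 5.
Bid 5: loses but pays 5, utility -5.
Bid 6: wins, pays 6, utility 5 - 6 = -1.
So bidding 6 beats truth here (-1 > -5).

6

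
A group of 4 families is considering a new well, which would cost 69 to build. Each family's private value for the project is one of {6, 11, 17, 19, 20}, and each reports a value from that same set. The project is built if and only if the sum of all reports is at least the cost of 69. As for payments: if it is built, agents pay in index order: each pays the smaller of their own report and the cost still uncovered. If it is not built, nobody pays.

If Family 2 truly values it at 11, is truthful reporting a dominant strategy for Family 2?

Yes

Check each profile of the others' reports and compare truth against every alternative report.
Others report (6, 6, 6): truth gives 0, best alternative gives 0.
Others report (6, 6, 11): truth gives 0, best alternative gives 0.
Others report (6, 6, 17): truth gives 0, best alternative gives 0.
Others report (6, 6, 19): truth gives 0, best alternative gives 0.
Others report (6, 6, 20): truth gives 0, best alternative gives 0.
Others report (6, 11, 6): truth gives 0, best alternative gives 0.
(Remaining 119 profiles checked similarly; truth is weakly best in each.)
In every case the truthful report is at least as good as any alternative, so it is a dominant strategy.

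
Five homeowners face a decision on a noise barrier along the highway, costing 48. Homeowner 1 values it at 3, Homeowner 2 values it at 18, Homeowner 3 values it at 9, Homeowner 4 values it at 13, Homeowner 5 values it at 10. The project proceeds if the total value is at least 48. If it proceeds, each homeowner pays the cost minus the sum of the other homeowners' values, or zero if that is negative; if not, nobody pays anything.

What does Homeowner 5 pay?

Total value 53 ≥ cost 48, so the project is built.
The other homeowners' values sum to 43.
Cost minus that sum is 48 - 43 = 5.

5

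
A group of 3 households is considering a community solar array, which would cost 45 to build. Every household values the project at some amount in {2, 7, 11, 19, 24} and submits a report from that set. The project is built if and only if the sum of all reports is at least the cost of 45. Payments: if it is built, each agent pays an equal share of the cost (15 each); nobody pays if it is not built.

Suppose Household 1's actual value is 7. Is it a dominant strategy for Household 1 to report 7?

Consider the case where Household 2 reports 19 and Household 3 reports 19.
Truthful report 7: project built, pays 15, utility 7 - 15 = -8.
Report 2 instead: project not built, utility 0.
Since 0 > -8, reporting 2 is strictly better here, so truthful reporting is not dominant.

No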